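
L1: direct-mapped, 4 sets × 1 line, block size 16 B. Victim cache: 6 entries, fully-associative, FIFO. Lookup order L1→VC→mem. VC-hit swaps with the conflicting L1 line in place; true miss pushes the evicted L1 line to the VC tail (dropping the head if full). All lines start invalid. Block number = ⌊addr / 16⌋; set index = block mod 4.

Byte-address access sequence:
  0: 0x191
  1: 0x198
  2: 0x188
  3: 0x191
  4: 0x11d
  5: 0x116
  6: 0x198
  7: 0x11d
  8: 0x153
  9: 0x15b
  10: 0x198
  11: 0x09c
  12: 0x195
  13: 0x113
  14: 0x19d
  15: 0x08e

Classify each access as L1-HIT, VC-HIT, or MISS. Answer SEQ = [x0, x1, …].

0: 0x191 (blk 25, set 1) → MISS  vc=[]
1: 0x198 (blk 25, set 1) → L1-HIT  vc=[]
2: 0x188 (blk 24, set 0) → MISS  vc=[]
3: 0x191 (blk 25, set 1) → L1-HIT  vc=[]
4: 0x11d (blk 17, set 1) → MISS  vc=[25]
5: 0x116 (blk 17, set 1) → L1-HIT  vc=[25]
6: 0x198 (blk 25, set 1) → VC-HIT  vc=[17]
7: 0x11d (blk 17, set 1) → VC-HIT  vc=[25]
8: 0x153 (blk 21, set 1) → MISS  vc=[25, 17]
9: 0x15b (blk 21, set 1) → L1-HIT  vc=[25, 17]
10: 0x198 (blk 25, set 1) → VC-HIT  vc=[21, 17]
11: 0x9c (blk 9, set 1) → MISS  vc=[21, 17, 25]
12: 0x195 (blk 25, set 1) → VC-HIT  vc=[21, 17, 9]
13: 0x113 (blk 17, set 1) → VC-HIT  vc=[21, 25, 9]
14: 0x19d (blk 25, set 1) → VC-HIT  vc=[21, 17, 9]
15: 0x8e (blk 8, set 0) → MISS  vc=[21, 17, 9, 24]

SEQ = [MISS, L1-HIT, MISS, L1-HIT, MISS, L1-HIT, VC-HIT, VC-HIT, MISS, L1-HIT, VC-HIT, MISS, VC-HIT, VC-HIT, VC-HIT, MISS]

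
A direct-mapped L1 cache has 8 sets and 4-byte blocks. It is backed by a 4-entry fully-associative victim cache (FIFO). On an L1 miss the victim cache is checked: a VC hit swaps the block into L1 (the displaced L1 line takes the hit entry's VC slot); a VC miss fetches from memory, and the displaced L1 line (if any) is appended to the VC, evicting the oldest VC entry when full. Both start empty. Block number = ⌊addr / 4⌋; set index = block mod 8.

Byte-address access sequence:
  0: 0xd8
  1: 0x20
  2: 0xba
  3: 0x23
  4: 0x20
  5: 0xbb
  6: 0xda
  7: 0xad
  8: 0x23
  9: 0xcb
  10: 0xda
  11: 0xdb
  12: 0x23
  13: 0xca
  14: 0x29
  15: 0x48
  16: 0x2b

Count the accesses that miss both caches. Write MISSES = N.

#0 0xd8→b54/s6 MISS; vc=[]
#1 0x20→b8/s0 MISS; vc=[]
#2 0xba→b46/s6 MISS; vc=[54]
#3 0x23→b8/s0 L1-HIT; vc=[54]
#4 0x20→b8/s0 L1-HIT; vc=[54]
#5 0xbb→b46/s6 L1-HIT; vc=[54]
#6 0xda→b54/s6 VC-HIT; vc=[46]
#7 0xad→b43/s3 MISS; vc=[46]
#8 0x23→b8/s0 L1-HIT; vc=[46]
#9 0xcb→b50/s2 MISS; vc=[46]
#10 0xda→b54/s6 L1-HIT; vc=[46]
#11 0xdb→b54/s6 L1-HIT; vc=[46]
#12 0x23→b8/s0 L1-HIT; vc=[46]
#13 0xca→b50/s2 L1-HIT; vc=[46]
#14 0x29→b10/s2 MISS; vc=[46,50]
#15 0x48→b18/s2 MISS; vc=[46,50,10]
#16 0x2b→b10/s2 VC-HIT; vc=[46,50,18]

MISSES = 7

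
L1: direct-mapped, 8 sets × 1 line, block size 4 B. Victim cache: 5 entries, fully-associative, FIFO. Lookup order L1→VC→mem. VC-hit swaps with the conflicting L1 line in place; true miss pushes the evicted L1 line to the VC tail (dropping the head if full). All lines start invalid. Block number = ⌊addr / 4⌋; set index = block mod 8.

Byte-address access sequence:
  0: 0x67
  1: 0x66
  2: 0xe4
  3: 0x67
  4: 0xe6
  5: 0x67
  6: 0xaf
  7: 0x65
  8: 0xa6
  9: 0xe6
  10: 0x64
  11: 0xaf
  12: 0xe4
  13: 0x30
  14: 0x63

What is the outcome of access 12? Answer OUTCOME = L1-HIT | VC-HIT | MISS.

OUTCOME = VC-HIT

0: 0x67 (blk 25, set 1) → MISS  vc=[]
1: 0x66 (blk 25, set 1) → L1-HIT  vc=[]
2: 0xe4 (blk 57, set 1) → MISS  vc=[25]
3: 0x67 (blk 25, set 1) → VC-HIT  vc=[57]
4: 0xe6 (blk 57, set 1) → VC-HIT  vc=[25]
5: 0x67 (blk 25, set 1) → VC-HIT  vc=[57]
6: 0xaf (blk 43, set 3) → MISS  vc=[57]
7: 0x65 (blk 25, set 1) → L1-HIT  vc=[57]
8: 0xa6 (blk 41, set 1) → MISS  vc=[57, 25]
9: 0xe6 (blk 57, set 1) → VC-HIT  vc=[41, 25]
10: 0x64 (blk 25, set 1) → VC-HIT  vc=[41, 57]
11: 0xaf (blk 43, set 3) → L1-HIT  vc=[41, 57]
12: 0xe4 (blk 57, set 1) → VC-HIT  vc=[41, 25]
13: 0x30 (blk 12, set 4) → MISS  vc=[41, 25]
14: 0x63 (blk 24, set 0) → MISS  vc=[41, 25]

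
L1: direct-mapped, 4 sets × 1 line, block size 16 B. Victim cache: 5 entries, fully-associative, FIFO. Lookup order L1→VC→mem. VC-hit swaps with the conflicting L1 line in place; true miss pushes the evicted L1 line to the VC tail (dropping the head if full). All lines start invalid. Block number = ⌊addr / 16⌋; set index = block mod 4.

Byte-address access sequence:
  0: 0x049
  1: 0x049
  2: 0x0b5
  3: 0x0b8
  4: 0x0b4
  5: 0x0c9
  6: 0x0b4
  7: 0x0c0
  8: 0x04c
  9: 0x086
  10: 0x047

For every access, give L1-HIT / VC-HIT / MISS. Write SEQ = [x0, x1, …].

0: 0x49 (blk 4, set 0) → MISS  vc=[]
1: 0x49 (blk 4, set 0) → L1-HIT  vc=[]
2: 0xb5 (blk 11, set 3) → MISS  vc=[]
3: 0xb8 (blk 11, set 3) → L1-HIT  vc=[]
4: 0xb4 (blk 11, set 3) → L1-HIT  vc=[]
5: 0xc9 (blk 12, set 0) → MISS  vc=[4]
6: 0xb4 (blk 11, set 3) → L1-HIT  vc=[4]
7: 0xc0 (blk 12, set 0) → L1-HIT  vc=[4]
8: 0x4c (blk 4, set 0) → VC-HIT  vc=[12]
9: 0x86 (blk 8, set 0) → MISS  vc=[12, 4]
10: 0x47 (blk 4, set 0) → VC-HIT  vc=[12, 8]

SEQ = [MISS, L1-HIT, MISS, L1-HIT, L1-HIT, MISS, L1-HIT, L1-HIT, VC-HIT, MISS, VC-HIT]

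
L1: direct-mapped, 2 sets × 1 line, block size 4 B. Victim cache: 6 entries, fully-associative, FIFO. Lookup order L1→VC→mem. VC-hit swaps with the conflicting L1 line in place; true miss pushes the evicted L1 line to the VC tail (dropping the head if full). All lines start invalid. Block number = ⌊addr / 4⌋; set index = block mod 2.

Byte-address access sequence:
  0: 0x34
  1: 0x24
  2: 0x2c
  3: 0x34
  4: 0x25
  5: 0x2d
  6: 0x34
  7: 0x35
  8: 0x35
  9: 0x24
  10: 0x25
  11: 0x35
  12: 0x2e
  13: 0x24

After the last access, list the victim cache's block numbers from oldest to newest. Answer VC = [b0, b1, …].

VC = [11, 13]

  [0] addr=0x34 blk=13 s=1: MISS | VC []
  [1] addr=0x24 blk=9 s=1: MISS | VC [13]
  [2] addr=0x2c blk=11 s=1: MISS | VC [13, 9]
  [3] addr=0x34 blk=13 s=1: VC-HIT | VC [11, 9]
  [4] addr=0x25 blk=9 s=1: VC-HIT | VC [11, 13]
  [5] addr=0x2d blk=11 s=1: VC-HIT | VC [9, 13]
  [6] addr=0x34 blk=13 s=1: VC-HIT | VC [9, 11]
  [7] addr=0x35 blk=13 s=1: L1-HIT | VC [9, 11]
  [8] addr=0x35 blk=13 s=1: L1-HIT | VC [9, 11]
  [9] addr=0x24 blk=9 s=1: VC-HIT | VC [13, 11]
  [10] addr=0x25 blk=9 s=1: L1-HIT | VC [13, 11]
  [11] addr=0x35 blk=13 s=1: VC-HIT | VC [9, 11]
  [12] addr=0x2e blk=11 s=1: VC-HIT | VC [9, 13]
  [13] addr=0x24 blk=9 s=1: VC-HIT | VC [11, 13]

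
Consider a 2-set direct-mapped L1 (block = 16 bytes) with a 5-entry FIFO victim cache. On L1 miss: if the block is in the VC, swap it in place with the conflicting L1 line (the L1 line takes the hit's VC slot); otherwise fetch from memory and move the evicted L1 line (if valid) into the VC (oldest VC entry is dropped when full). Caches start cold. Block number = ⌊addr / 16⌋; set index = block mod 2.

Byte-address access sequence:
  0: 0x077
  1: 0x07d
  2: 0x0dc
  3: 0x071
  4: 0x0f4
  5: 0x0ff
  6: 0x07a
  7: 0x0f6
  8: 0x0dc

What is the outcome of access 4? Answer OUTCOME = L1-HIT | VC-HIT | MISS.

  [0] addr=0x77 blk=7 s=1: MISS | VC []
  [1] addr=0x7d blk=7 s=1: L1-HIT | VC []
  [2] addr=0xdc blk=13 s=1: MISS | VC [7]
  [3] addr=0x71 blk=7 s=1: VC-HIT | VC [13]
  [4] addr=0xf4 blk=15 s=1: MISS | VC [13, 7]
  [5] addr=0xff blk=15 s=1: L1-HIT | VC [13, 7]
  [6] addr=0x7a blk=7 s=1: VC-HIT | VC [13, 15]
  [7] addr=0xf6 blk=15 s=1: VC-HIT | VC [13, 7]
  [8] addr=0xdc blk=13 s=1: VC-HIT | VC [15, 7]

OUTCOME = MISS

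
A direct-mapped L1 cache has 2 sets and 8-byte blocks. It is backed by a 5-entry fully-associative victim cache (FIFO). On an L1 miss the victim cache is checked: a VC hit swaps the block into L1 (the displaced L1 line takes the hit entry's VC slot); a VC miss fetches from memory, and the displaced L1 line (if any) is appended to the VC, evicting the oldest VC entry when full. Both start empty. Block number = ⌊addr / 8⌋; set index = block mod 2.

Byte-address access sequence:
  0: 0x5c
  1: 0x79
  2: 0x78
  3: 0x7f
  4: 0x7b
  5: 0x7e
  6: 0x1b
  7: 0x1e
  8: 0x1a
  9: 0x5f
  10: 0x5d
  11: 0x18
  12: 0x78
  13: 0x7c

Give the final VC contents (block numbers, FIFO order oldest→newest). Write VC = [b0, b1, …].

#0 0x5c→b11/s1 MISS; vc=[]
#1 0x79→b15/s1 MISS; vc=[11]
#2 0x78→b15/s1 L1-HIT; vc=[11]
#3 0x7f→b15/s1 L1-HIT; vc=[11]
#4 0x7b→b15/s1 L1-HIT; vc=[11]
#5 0x7e→b15/s1 L1-HIT; vc=[11]
#6 0x1b→b3/s1 MISS; vc=[11,15]
#7 0x1e→b3/s1 L1-HIT; vc=[11,15]
#8 0x1a→b3/s1 L1-HIT; vc=[11,15]
#9 0x5f→b11/s1 VC-HIT; vc=[3,15]
#10 0x5d→b11/s1 L1-HIT; vc=[3,15]
#11 0x18→b3/s1 VC-HIT; vc=[11,15]
#12 0x78→b15/s1 VC-HIT; vc=[11,3]
#13 0x7c→b15/s1 L1-HIT; vc=[11,3]

VC = [11, 3]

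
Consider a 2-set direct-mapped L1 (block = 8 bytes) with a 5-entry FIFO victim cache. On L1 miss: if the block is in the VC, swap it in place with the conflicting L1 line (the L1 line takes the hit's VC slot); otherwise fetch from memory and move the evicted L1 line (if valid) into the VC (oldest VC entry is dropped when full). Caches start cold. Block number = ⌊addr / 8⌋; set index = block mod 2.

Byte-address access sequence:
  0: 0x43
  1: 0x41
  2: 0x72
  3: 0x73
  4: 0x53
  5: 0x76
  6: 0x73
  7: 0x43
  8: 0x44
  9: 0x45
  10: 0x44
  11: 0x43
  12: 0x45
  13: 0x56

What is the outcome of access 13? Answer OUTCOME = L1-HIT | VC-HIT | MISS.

OUTCOME = VC-HIT

  [0] addr=0x43 blk=8 s=0: MISS | VC []
  [1] addr=0x41 blk=8 s=0: L1-HIT | VC []
  [2] addr=0x72 blk=14 s=0: MISS | VC [8]
  [3] addr=0x73 blk=14 s=0: L1-HIT | VC [8]
  [4] addr=0x53 blk=10 s=0: MISS | VC [8, 14]
  [5] addr=0x76 blk=14 s=0: VC-HIT | VC [8, 10]
  [6] addr=0x73 blk=14 s=0: L1-HIT | VC [8, 10]
  [7] addr=0x43 blk=8 s=0: VC-HIT | VC [14, 10]
  [8] addr=0x44 blk=8 s=0: L1-HIT | VC [14, 10]
  [9] addr=0x45 blk=8 s=0: L1-HIT | VC [14, 10]
  [10] addr=0x44 blk=8 s=0: L1-HIT | VC [14, 10]
  [11] addr=0x43 blk=8 s=0: L1-HIT | VC [14, 10]
  [12] addr=0x45 blk=8 s=0: L1-HIT | VC [14, 10]
  [13] addr=0x56 blk=10 s=0: VC-HIT | VC [14, 8]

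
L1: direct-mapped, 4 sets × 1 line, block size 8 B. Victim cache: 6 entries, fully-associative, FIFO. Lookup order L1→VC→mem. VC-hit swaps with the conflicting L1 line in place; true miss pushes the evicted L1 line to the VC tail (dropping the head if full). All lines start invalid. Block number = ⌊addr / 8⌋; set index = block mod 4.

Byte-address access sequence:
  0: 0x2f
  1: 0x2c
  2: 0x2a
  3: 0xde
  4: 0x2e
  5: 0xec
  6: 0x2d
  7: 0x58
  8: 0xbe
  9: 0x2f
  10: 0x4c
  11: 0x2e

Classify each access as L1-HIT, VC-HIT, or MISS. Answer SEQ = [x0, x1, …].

SEQ = [MISS, L1-HIT, L1-HIT, MISS, L1-HIT, MISS, VC-HIT, MISS, MISS, L1-HIT, MISS, VC-HIT]

#0 0x2f→b5/s1 MISS; vc=[]
#1 0x2c→b5/s1 L1-HIT; vc=[]
#2 0x2a→b5/s1 L1-HIT; vc=[]
#3 0xde→b27/s3 MISS; vc=[]
#4 0x2e→b5/s1 L1-HIT; vc=[]
#5 0xec→b29/s1 MISS; vc=[5]
#6 0x2d→b5/s1 VC-HIT; vc=[29]
#7 0x58→b11/s3 MISS; vc=[29,27]
#8 0xbe→b23/s3 MISS; vc=[29,27,11]
#9 0x2f→b5/s1 L1-HIT; vc=[29,27,11]
#10 0x4c→b9/s1 MISS; vc=[29,27,11,5]
#11 0x2e→b5/s1 VC-HIT; vc=[29,27,11,9]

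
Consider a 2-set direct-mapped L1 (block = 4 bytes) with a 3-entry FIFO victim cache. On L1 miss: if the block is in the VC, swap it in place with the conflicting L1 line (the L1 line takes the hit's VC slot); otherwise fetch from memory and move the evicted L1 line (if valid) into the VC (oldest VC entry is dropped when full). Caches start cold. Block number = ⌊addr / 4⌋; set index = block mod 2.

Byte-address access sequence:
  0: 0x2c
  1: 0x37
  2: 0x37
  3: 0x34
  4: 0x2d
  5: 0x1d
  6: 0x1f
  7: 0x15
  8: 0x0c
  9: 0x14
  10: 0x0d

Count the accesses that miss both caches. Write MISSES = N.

MISSES = 5

0: 0x2c (blk 11, set 1) → MISS  vc=[]
1: 0x37 (blk 13, set 1) → MISS  vc=[11]
2: 0x37 (blk 13, set 1) → L1-HIT  vc=[11]
3: 0x34 (blk 13, set 1) → L1-HIT  vc=[11]
4: 0x2d (blk 11, set 1) → VC-HIT  vc=[13]
5: 0x1d (blk 7, set 1) → MISS  vc=[13, 11]
6: 0x1f (blk 7, set 1) → L1-HIT  vc=[13, 11]
7: 0x15 (blk 5, set 1) → MISS  vc=[13, 11, 7]
8: 0xc (blk 3, set 1) → MISS  vc=[11, 7, 5]
9: 0x14 (blk 5, set 1) → VC-HIT  vc=[11, 7, 3]
10: 0xd (blk 3, set 1) → VC-HIT  vc=[11, 7, 5]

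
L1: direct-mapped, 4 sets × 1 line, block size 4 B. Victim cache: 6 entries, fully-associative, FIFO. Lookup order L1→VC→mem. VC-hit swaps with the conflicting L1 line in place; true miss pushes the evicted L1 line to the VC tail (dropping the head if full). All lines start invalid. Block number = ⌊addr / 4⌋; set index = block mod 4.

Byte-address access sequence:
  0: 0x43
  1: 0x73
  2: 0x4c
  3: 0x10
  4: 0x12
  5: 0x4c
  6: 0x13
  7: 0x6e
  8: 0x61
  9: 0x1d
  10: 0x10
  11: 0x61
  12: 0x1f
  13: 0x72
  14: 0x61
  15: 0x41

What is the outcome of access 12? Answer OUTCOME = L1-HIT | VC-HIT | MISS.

#0 0x43→b16/s0 MISS; vc=[]
#1 0x73→b28/s0 MISS; vc=[16]
#2 0x4c→b19/s3 MISS; vc=[16]
#3 0x10→b4/s0 MISS; vc=[16,28]
#4 0x12→b4/s0 L1-HIT; vc=[16,28]
#5 0x4c→b19/s3 L1-HIT; vc=[16,28]
#6 0x13→b4/s0 L1-HIT; vc=[16,28]
#7 0x6e→b27/s3 MISS; vc=[16,28,19]
#8 0x61→b24/s0 MISS; vc=[16,28,19,4]
#9 0x1d→b7/s3 MISS; vc=[16,28,19,4,27]
#10 0x10→b4/s0 VC-HIT; vc=[16,28,19,24,27]
#11 0x61→b24/s0 VC-HIT; vc=[16,28,19,4,27]
#12 0x1f→b7/s3 L1-HIT; vc=[16,28,19,4,27]
#13 0x72→b28/s0 VC-HIT; vc=[16,24,19,4,27]
#14 0x61→b24/s0 VC-HIT; vc=[16,28,19,4,27]
#15 0x41→b16/s0 VC-HIT; vc=[24,28,19,4,27]

OUTCOME = L1-HIT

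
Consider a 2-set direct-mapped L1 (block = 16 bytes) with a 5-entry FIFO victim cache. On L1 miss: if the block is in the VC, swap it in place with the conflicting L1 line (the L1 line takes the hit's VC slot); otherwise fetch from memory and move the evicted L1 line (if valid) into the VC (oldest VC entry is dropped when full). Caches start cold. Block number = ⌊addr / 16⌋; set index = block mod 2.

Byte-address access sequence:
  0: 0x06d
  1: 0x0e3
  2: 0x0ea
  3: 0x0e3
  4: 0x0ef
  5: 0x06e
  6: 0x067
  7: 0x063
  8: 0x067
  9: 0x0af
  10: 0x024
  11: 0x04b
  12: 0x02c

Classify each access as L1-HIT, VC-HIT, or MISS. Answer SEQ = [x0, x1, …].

0: 0x6d (blk 6, set 0) → MISS  vc=[]
1: 0xe3 (blk 14, set 0) → MISS  vc=[6]
2: 0xea (blk 14, set 0) → L1-HIT  vc=[6]
3: 0xe3 (blk 14, set 0) → L1-HIT  vc=[6]
4: 0xef (blk 14, set 0) → L1-HIT  vc=[6]
5: 0x6e (blk 6, set 0) → VC-HIT  vc=[14]
6: 0x67 (blk 6, set 0) → L1-HIT  vc=[14]
7: 0x63 (blk 6, set 0) → L1-HIT  vc=[14]
8: 0x67 (blk 6, set 0) → L1-HIT  vc=[14]
9: 0xaf (blk 10, set 0) → MISS  vc=[14, 6]
10: 0x24 (blk 2, set 0) → MISS  vc=[14, 6, 10]
11: 0x4b (blk 4, set 0) → MISS  vc=[14, 6, 10, 2]
12: 0x2c (blk 2, set 0) → VC-HIT  vc=[14, 6, 10, 4]

SEQ = [MISS, MISS, L1-HIT, L1-HIT, L1-HIT, VC-HIT, L1-HIT, L1-HIT, L1-HIT, MISS, MISS, MISS, VC-HIT]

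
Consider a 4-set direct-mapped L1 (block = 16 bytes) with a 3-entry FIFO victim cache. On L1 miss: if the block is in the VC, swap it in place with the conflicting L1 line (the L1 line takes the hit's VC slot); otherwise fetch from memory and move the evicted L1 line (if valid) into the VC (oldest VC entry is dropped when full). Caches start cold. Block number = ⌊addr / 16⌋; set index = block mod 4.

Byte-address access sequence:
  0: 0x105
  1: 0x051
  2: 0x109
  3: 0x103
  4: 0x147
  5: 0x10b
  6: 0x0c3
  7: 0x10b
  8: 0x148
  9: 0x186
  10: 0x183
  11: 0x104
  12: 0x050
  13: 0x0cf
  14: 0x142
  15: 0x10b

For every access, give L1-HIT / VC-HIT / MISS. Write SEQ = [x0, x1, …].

SEQ = [MISS, MISS, L1-HIT, L1-HIT, MISS, VC-HIT, MISS, VC-HIT, VC-HIT, MISS, L1-HIT, VC-HIT, L1-HIT, VC-HIT, VC-HIT, VC-HIT]

0: 0x105 (blk 16, set 0) → MISS  vc=[]
1: 0x51 (blk 5, set 1) → MISS  vc=[]
2: 0x109 (blk 16, set 0) → L1-HIT  vc=[]
3: 0x103 (blk 16, set 0) → L1-HIT  vc=[]
4: 0x147 (blk 20, set 0) → MISS  vc=[16]
5: 0x10b (blk 16, set 0) → VC-HIT  vc=[20]
6: 0xc3 (blk 12, set 0) → MISS  vc=[20, 16]
7: 0x10b (blk 16, set 0) → VC-HIT  vc=[20, 12]
8: 0x148 (blk 20, set 0) → VC-HIT  vc=[16, 12]
9: 0x186 (blk 24, set 0) → MISS  vc=[16, 12, 20]
10: 0x183 (blk 24, set 0) → L1-HIT  vc=[16, 12, 20]
11: 0x104 (blk 16, set 0) → VC-HIT  vc=[24, 12, 20]
12: 0x50 (blk 5, set 1) → L1-HIT  vc=[24, 12, 20]
13: 0xcf (blk 12, set 0) → VC-HIT  vc=[24, 16, 20]
14: 0x142 (blk 20, set 0) → VC-HIT  vc=[24, 16, 12]
15: 0x10b (blk 16, set 0) → VC-HIT  vc=[24, 20, 12]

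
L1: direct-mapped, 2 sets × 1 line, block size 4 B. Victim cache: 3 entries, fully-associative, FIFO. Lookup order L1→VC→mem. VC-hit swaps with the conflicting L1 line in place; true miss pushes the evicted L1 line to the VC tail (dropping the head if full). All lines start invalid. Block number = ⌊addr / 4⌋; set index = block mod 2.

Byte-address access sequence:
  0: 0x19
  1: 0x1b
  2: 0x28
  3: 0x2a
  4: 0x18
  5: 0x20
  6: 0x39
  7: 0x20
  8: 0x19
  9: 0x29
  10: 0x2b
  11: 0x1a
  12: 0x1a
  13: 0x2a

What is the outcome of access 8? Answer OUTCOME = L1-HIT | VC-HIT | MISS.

OUTCOME = VC-HIT

#0 0x19→b6/s0 MISS; vc=[]
#1 0x1b→b6/s0 L1-HIT; vc=[]
#2 0x28→b10/s0 MISS; vc=[6]
#3 0x2a→b10/s0 L1-HIT; vc=[6]
#4 0x18→b6/s0 VC-HIT; vc=[10]
#5 0x20→b8/s0 MISS; vc=[10,6]
#6 0x39→b14/s0 MISS; vc=[10,6,8]
#7 0x20→b8/s0 VC-HIT; vc=[10,6,14]
#8 0x19→b6/s0 VC-HIT; vc=[10,8,14]
#9 0x29→b10/s0 VC-HIT; vc=[6,8,14]
#10 0x2b→b10/s0 L1-HIT; vc=[6,8,14]
#11 0x1a→b6/s0 VC-HIT; vc=[10,8,14]
#12 0x1a→b6/s0 L1-HIT; vc=[10,8,14]
#13 0x2a→b10/s0 VC-HIT; vc=[6,8,14]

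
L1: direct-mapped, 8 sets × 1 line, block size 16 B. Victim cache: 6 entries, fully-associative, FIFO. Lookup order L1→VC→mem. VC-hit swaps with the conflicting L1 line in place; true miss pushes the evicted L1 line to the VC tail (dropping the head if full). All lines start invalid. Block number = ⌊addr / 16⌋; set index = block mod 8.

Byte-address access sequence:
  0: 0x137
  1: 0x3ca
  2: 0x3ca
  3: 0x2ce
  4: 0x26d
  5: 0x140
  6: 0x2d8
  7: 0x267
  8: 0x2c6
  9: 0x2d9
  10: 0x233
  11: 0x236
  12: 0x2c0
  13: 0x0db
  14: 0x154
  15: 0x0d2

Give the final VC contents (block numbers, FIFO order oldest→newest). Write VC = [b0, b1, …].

#0 0x137→b19/s3 MISS; vc=[]
#1 0x3ca→b60/s4 MISS; vc=[]
#2 0x3ca→b60/s4 L1-HIT; vc=[]
#3 0x2ce→b44/s4 MISS; vc=[60]
#4 0x26d→b38/s6 MISS; vc=[60]
#5 0x140→b20/s4 MISS; vc=[60,44]
#6 0x2d8→b45/s5 MISS; vc=[60,44]
#7 0x267→b38/s6 L1-HIT; vc=[60,44]
#8 0x2c6→b44/s4 VC-HIT; vc=[60,20]
#9 0x2d9→b45/s5 L1-HIT; vc=[60,20]
#10 0x233→b35/s3 MISS; vc=[60,20,19]
#11 0x236→b35/s3 L1-HIT; vc=[60,20,19]
#12 0x2c0→b44/s4 L1-HIT; vc=[60,20,19]
#13 0xdb→b13/s5 MISS; vc=[60,20,19,45]
#14 0x154→b21/s5 MISS; vc=[60,20,19,45,13]
#15 0xd2→b13/s5 VC-HIT; vc=[60,20,19,45,21]

VC = [60, 20, 19, 45, 21]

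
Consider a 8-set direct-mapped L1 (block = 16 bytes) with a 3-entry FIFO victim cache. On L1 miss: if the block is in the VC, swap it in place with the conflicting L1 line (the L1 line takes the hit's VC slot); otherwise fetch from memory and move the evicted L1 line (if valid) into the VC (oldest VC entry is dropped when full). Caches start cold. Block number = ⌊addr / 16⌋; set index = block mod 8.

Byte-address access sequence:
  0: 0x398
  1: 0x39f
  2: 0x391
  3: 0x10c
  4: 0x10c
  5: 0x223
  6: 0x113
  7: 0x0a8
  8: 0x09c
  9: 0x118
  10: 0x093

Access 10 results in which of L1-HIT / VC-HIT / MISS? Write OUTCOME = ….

OUTCOME = VC-HIT

  [0] addr=0x398 blk=57 s=1: MISS | VC []
  [1] addr=0x39f blk=57 s=1: L1-HIT | VC []
  [2] addr=0x391 blk=57 s=1: L1-HIT | VC []
  [3] addr=0x10c blk=16 s=0: MISS | VC []
  [4] addr=0x10c blk=16 s=0: L1-HIT | VC []
  [5] addr=0x223 blk=34 s=2: MISS | VC []
  [6] addr=0x113 blk=17 s=1: MISS | VC [57]
  [7] addr=0xa8 blk=10 s=2: MISS | VC [57, 34]
  [8] addr=0x9c blk=9 s=1: MISS | VC [57, 34, 17]
  [9] addr=0x118 blk=17 s=1: VC-HIT | VC [57, 34, 9]
  [10] addr=0x93 blk=9 s=1: VC-HIT | VC [57, 34, 17]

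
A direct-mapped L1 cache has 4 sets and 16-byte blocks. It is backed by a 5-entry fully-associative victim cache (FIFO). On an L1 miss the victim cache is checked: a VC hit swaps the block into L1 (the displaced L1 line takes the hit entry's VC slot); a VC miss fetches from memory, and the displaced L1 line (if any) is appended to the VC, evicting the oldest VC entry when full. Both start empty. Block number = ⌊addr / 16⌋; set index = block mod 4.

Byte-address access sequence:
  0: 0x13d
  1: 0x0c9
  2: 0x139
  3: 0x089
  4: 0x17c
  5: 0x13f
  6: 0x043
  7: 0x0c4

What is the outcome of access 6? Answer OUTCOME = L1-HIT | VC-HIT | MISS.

OUTCOME = MISS

#0 0x13d→b19/s3 MISS; vc=[]
#1 0xc9→b12/s0 MISS; vc=[]
#2 0x139→b19/s3 L1-HIT; vc=[]
#3 0x89→b8/s0 MISS; vc=[12]
#4 0x17c→b23/s3 MISS; vc=[12,19]
#5 0x13f→b19/s3 VC-HIT; vc=[12,23]
#6 0x43→b4/s0 MISS; vc=[12,23,8]
#7 0xc4→b12/s0 VC-HIT; vc=[4,23,8]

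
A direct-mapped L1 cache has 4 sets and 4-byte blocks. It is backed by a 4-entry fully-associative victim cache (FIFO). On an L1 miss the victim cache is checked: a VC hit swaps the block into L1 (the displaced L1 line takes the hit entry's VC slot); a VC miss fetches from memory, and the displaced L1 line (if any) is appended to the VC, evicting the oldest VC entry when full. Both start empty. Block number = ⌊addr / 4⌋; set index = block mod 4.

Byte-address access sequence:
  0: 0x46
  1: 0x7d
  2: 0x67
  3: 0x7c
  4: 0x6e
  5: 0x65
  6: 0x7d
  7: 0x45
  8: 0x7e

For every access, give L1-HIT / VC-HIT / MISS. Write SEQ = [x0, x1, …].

0: 0x46 (blk 17, set 1) → MISS  vc=[]
1: 0x7d (blk 31, set 3) → MISS  vc=[]
2: 0x67 (blk 25, set 1) → MISS  vc=[17]
3: 0x7c (blk 31, set 3) → L1-HIT  vc=[17]
4: 0x6e (blk 27, set 3) → MISS  vc=[17, 31]
5: 0x65 (blk 25, set 1) → L1-HIT  vc=[17, 31]
6: 0x7d (blk 31, set 3) → VC-HIT  vc=[17, 27]
7: 0x45 (blk 17, set 1) → VC-HIT  vc=[25, 27]
8: 0x7e (blk 31, set 3) → L1-HIT  vc=[25, 27]

SEQ = [MISS, MISS, MISS, L1-HIT, MISS, L1-HIT, VC-HIT, VC-HIT, L1-HIT]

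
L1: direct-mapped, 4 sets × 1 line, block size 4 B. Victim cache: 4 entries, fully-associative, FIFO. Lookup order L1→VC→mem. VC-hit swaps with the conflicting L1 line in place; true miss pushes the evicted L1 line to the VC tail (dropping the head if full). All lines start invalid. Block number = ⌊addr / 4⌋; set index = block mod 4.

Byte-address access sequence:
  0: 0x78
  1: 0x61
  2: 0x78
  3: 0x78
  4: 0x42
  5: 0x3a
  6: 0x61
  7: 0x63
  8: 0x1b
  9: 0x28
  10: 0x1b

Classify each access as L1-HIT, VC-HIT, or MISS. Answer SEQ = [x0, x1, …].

#0 0x78→b30/s2 MISS; vc=[]
#1 0x61→b24/s0 MISS; vc=[]
#2 0x78→b30/s2 L1-HIT; vc=[]
#3 0x78→b30/s2 L1-HIT; vc=[]
#4 0x42→b16/s0 MISS; vc=[24]
#5 0x3a→b14/s2 MISS; vc=[24,30]
#6 0x61→b24/s0 VC-HIT; vc=[16,30]
#7 0x63→b24/s0 L1-HIT; vc=[16,30]
#8 0x1b→b6/s2 MISS; vc=[16,30,14]
#9 0x28→b10/s2 MISS; vc=[16,30,14,6]
#10 0x1b→b6/s2 VC-HIT; vc=[16,30,14,10]

SEQ = [MISS, MISS, L1-HIT, L1-HIT, MISS, MISS, VC-HIT, L1-HIT, MISS, MISS, VC-HIT]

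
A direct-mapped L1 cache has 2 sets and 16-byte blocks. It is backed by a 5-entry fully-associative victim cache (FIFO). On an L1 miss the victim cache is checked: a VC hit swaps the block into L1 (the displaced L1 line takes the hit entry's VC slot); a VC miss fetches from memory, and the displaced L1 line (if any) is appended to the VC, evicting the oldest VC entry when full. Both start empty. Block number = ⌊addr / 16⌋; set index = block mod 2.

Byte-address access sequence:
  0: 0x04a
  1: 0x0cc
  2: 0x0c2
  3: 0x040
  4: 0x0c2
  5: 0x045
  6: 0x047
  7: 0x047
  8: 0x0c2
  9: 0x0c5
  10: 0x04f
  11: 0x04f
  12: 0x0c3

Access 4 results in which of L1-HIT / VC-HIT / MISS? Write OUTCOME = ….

OUTCOME = VC-HIT

#0 0x4a→b4/s0 MISS; vc=[]
#1 0xcc→b12/s0 MISS; vc=[4]
#2 0xc2→b12/s0 L1-HIT; vc=[4]
#3 0x40→b4/s0 VC-HIT; vc=[12]
#4 0xc2→b12/s0 VC-HIT; vc=[4]
#5 0x45→b4/s0 VC-HIT; vc=[12]
#6 0x47→b4/s0 L1-HIT; vc=[12]
#7 0x47→b4/s0 L1-HIT; vc=[12]
#8 0xc2→b12/s0 VC-HIT; vc=[4]
#9 0xc5→b12/s0 L1-HIT; vc=[4]
#10 0x4f→b4/s0 VC-HIT; vc=[12]
#11 0x4f→b4/s0 L1-HIT; vc=[12]
#12 0xc3→b12/s0 VC-HIT; vc=[4]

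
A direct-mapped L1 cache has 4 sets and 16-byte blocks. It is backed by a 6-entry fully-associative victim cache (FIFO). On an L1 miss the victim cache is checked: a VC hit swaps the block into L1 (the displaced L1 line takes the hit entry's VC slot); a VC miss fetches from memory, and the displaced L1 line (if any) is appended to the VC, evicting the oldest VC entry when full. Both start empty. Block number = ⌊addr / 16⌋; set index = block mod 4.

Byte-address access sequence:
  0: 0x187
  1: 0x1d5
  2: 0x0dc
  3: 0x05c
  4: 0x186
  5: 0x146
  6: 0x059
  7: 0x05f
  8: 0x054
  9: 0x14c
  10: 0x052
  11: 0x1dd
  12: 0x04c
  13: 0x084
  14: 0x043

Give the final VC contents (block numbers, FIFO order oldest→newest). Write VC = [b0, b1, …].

  [0] addr=0x187 blk=24 s=0: MISS | VC []
  [1] addr=0x1d5 blk=29 s=1: MISS | VC []
  [2] addr=0xdc blk=13 s=1: MISS | VC [29]
  [3] addr=0x5c blk=5 s=1: MISS | VC [29, 13]
  [4] addr=0x186 blk=24 s=0: L1-HIT | VC [29, 13]
  [5] addr=0x146 blk=20 s=0: MISS | VC [29, 13, 24]
  [6] addr=0x59 blk=5 s=1: L1-HIT | VC [29, 13, 24]
  [7] addr=0x5f blk=5 s=1: L1-HIT | VC [29, 13, 24]
  [8] addr=0x54 blk=5 s=1: L1-HIT | VC [29, 13, 24]
  [9] addr=0x14c blk=20 s=0: L1-HIT | VC [29, 13, 24]
  [10] addr=0x52 blk=5 s=1: L1-HIT | VC [29, 13, 24]
  [11] addr=0x1dd blk=29 s=1: VC-HIT | VC [5, 13, 24]
  [12] addr=0x4c blk=4 s=0: MISS | VC [5, 13, 24, 20]
  [13] addr=0x84 blk=8 s=0: MISS | VC [5, 13, 24, 20, 4]
  [14] addr=0x43 blk=4 s=0: VC-HIT | VC [5, 13, 24, 20, 8]

VC = [5, 13, 24, 20, 8]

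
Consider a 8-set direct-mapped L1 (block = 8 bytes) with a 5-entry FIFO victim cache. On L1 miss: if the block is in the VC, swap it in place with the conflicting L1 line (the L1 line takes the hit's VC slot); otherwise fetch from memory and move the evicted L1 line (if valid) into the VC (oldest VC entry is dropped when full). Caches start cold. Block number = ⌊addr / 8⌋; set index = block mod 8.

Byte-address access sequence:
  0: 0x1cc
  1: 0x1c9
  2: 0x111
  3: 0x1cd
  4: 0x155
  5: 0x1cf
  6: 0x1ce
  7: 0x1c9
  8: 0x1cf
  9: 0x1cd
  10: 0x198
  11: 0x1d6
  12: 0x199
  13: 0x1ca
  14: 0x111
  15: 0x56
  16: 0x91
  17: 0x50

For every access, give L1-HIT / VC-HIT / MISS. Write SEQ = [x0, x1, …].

  [0] addr=0x1cc blk=57 s=1: MISS | VC []
  [1] addr=0x1c9 blk=57 s=1: L1-HIT | VC []
  [2] addr=0x111 blk=34 s=2: MISS | VC []
  [3] addr=0x1cd blk=57 s=1: L1-HIT | VC []
  [4] addr=0x155 blk=42 s=2: MISS | VC [34]
  [5] addr=0x1cf blk=57 s=1: L1-HIT | VC [34]
  [6] addr=0x1ce blk=57 s=1: L1-HIT | VC [34]
  [7] addr=0x1c9 blk=57 s=1: L1-HIT | VC [34]
  [8] addr=0x1cf blk=57 s=1: L1-HIT | VC [34]
  [9] addr=0x1cd blk=57 s=1: L1-HIT | VC [34]
  [10] addr=0x198 blk=51 s=3: MISS | VC [34]
  [11] addr=0x1d6 blk=58 s=2: MISS | VC [34, 42]
  [12] addr=0x199 blk=51 s=3: L1-HIT | VC [34, 42]
  [13] addr=0x1ca blk=57 s=1: L1-HIT | VC [34, 42]
  [14] addr=0x111 blk=34 s=2: VC-HIT | VC [58, 42]
  [15] addr=0x56 blk=10 s=2: MISS | VC [58, 42, 34]
  [16] addr=0x91 blk=18 s=2: MISS | VC [58, 42, 34, 10]
  [17] addr=0x50 blk=10 s=2: VC-HIT | VC [58, 42, 34, 18]

SEQ = [MISS, L1-HIT, MISS, L1-HIT, MISS, L1-HIT, L1-HIT, L1-HIT, L1-HIT, L1-HIT, MISS, MISS, L1-HIT, L1-HIT, VC-HIT, MISS, MISS, VC-HIT]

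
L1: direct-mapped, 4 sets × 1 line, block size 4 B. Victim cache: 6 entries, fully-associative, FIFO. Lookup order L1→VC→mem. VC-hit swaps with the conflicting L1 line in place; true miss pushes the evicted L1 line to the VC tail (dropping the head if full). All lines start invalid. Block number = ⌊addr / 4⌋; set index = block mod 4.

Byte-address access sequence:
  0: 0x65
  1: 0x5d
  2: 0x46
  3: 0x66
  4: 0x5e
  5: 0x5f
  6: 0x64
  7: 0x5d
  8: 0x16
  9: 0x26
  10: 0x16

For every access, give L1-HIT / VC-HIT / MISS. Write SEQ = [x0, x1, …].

0: 0x65 (blk 25, set 1) → MISS  vc=[]
1: 0x5d (blk 23, set 3) → MISS  vc=[]
2: 0x46 (blk 17, set 1) → MISS  vc=[25]
3: 0x66 (blk 25, set 1) → VC-HIT  vc=[17]
4: 0x5e (blk 23, set 3) → L1-HIT  vc=[17]
5: 0x5f (blk 23, set 3) → L1-HIT  vc=[17]
6: 0x64 (blk 25, set 1) → L1-HIT  vc=[17]
7: 0x5d (blk 23, set 3) → L1-HIT  vc=[17]
8: 0x16 (blk 5, set 1) → MISS  vc=[17, 25]
9: 0x26 (blk 9, set 1) → MISS  vc=[17, 25, 5]
10: 0x16 (blk 5, set 1) → VC-HIT  vc=[17, 25, 9]

SEQ = [MISS, MISS, MISS, VC-HIT, L1-HIT, L1-HIT, L1-HIT, L1-HIT, MISS, MISS, VC-HIT]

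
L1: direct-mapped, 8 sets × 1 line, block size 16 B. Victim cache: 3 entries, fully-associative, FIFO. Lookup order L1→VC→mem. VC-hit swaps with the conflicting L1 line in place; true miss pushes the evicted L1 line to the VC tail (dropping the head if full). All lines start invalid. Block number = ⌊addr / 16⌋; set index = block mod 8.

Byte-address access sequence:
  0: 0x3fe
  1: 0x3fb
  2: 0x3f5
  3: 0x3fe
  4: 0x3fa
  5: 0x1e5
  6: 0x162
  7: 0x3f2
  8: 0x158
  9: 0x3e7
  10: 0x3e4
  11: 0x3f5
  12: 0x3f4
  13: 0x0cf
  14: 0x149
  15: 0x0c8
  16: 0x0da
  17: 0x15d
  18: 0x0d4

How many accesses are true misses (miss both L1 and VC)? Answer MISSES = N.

MISSES = 8

#0 0x3fe→b63/s7 MISS; vc=[]
#1 0x3fb→b63/s7 L1-HIT; vc=[]
#2 0x3f5→b63/s7 L1-HIT; vc=[]
#3 0x3fe→b63/s7 L1-HIT; vc=[]
#4 0x3fa→b63/s7 L1-HIT; vc=[]
#5 0x1e5→b30/s6 MISS; vc=[]
#6 0x162→b22/s6 MISS; vc=[30]
#7 0x3f2→b63/s7 L1-HIT; vc=[30]
#8 0x158→b21/s5 MISS; vc=[30]
#9 0x3e7→b62/s6 MISS; vc=[30,22]
#10 0x3e4→b62/s6 L1-HIT; vc=[30,22]
#11 0x3f5→b63/s7 L1-HIT; vc=[30,22]
#12 0x3f4→b63/s7 L1-HIT; vc=[30,22]
#13 0xcf→b12/s4 MISS; vc=[30,22]
#14 0x149→b20/s4 MISS; vc=[30,22,12]
#15 0xc8→b12/s4 VC-HIT; vc=[30,22,20]
#16 0xda→b13/s5 MISS; vc=[22,20,21]
#17 0x15d→b21/s5 VC-HIT; vc=[22,20,13]
#18 0xd4→b13/s5 VC-HIT; vc=[22,20,21]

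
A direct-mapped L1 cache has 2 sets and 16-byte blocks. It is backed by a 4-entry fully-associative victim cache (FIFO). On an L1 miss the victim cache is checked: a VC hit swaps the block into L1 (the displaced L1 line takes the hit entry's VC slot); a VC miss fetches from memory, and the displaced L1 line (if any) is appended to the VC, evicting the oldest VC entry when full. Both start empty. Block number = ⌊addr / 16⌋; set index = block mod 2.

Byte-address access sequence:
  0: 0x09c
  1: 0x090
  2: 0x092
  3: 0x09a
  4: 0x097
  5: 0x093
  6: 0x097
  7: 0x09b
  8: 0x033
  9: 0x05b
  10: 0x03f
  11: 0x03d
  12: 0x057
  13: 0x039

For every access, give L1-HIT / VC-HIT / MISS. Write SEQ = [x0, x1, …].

SEQ = [MISS, L1-HIT, L1-HIT, L1-HIT, L1-HIT, L1-HIT, L1-HIT, L1-HIT, MISS, MISS, VC-HIT, L1-HIT, VC-HIT, VC-HIT]

  [0] addr=0x9c blk=9 s=1: MISS | VC []
  [1] addr=0x90 blk=9 s=1: L1-HIT | VC []
  [2] addr=0x92 blk=9 s=1: L1-HIT | VC []
  [3] addr=0x9a blk=9 s=1: L1-HIT | VC []
  [4] addr=0x97 blk=9 s=1: L1-HIT | VC []
  [5] addr=0x93 blk=9 s=1: L1-HIT | VC []
  [6] addr=0x97 blk=9 s=1: L1-HIT | VC []
  [7] addr=0x9b blk=9 s=1: L1-HIT | VC []
  [8] addr=0x33 blk=3 s=1: MISS | VC [9]
  [9] addr=0x5b blk=5 s=1: MISS | VC [9, 3]
  [10] addr=0x3f blk=3 s=1: VC-HIT | VC [9, 5]
  [11] addr=0x3d blk=3 s=1: L1-HIT | VC [9, 5]
  [12] addr=0x57 blk=5 s=1: VC-HIT | VC [9, 3]
  [13] addr=0x39 blk=3 s=1: VC-HIT | VC [9, 5]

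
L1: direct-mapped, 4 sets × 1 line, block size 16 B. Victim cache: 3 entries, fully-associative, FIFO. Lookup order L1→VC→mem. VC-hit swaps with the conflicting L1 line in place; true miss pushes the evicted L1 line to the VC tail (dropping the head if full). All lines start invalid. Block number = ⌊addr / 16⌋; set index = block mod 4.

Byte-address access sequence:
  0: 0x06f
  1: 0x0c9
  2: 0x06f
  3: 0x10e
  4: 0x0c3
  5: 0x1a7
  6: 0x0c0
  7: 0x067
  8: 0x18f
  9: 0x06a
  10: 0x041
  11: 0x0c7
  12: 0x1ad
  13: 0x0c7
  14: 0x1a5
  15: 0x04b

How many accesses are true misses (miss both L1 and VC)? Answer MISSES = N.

#0 0x6f→b6/s2 MISS; vc=[]
#1 0xc9→b12/s0 MISS; vc=[]
#2 0x6f→b6/s2 L1-HIT; vc=[]
#3 0x10e→b16/s0 MISS; vc=[12]
#4 0xc3→b12/s0 VC-HIT; vc=[16]
#5 0x1a7→b26/s2 MISS; vc=[16,6]
#6 0xc0→b12/s0 L1-HIT; vc=[16,6]
#7 0x67→b6/s2 VC-HIT; vc=[16,26]
#8 0x18f→b24/s0 MISS; vc=[16,26,12]
#9 0x6a→b6/s2 L1-HIT; vc=[16,26,12]
#10 0x41→b4/s0 MISS; vc=[26,12,24]
#11 0xc7→b12/s0 VC-HIT; vc=[26,4,24]
#12 0x1ad→b26/s2 VC-HIT; vc=[6,4,24]
#13 0xc7→b12/s0 L1-HIT; vc=[6,4,24]
#14 0x1a5→b26/s2 L1-HIT; vc=[6,4,24]
#15 0x4b→b4/s0 VC-HIT; vc=[6,12,24]

MISSES = 6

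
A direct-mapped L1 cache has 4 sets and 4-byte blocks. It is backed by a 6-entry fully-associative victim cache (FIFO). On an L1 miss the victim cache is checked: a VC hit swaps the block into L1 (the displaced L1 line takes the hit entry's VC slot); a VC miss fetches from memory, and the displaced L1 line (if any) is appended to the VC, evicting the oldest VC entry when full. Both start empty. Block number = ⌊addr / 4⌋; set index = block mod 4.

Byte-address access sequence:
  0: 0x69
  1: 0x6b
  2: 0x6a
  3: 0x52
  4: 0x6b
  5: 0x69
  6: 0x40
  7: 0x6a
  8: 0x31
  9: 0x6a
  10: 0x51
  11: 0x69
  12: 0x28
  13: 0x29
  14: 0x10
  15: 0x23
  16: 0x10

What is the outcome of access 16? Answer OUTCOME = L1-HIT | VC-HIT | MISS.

OUTCOME = VC-HIT

  [0] addr=0x69 blk=26 s=2: MISS | VC []
  [1] addr=0x6b blk=26 s=2: L1-HIT | VC []
  [2] addr=0x6a blk=26 s=2: L1-HIT | VC []
  [3] addr=0x52 blk=20 s=0: MISS | VC []
  [4] addr=0x6b blk=26 s=2: L1-HIT | VC []
  [5] addr=0x69 blk=26 s=2: L1-HIT | VC []
  [6] addr=0x40 blk=16 s=0: MISS | VC [20]
  [7] addr=0x6a blk=26 s=2: L1-HIT | VC [20]
  [8] addr=0x31 blk=12 s=0: MISS | VC [20, 16]
  [9] addr=0x6a blk=26 s=2: L1-HIT | VC [20, 16]
  [10] addr=0x51 blk=20 s=0: VC-HIT | VC [12, 16]
  [11] addr=0x69 blk=26 s=2: L1-HIT | VC [12, 16]
  [12] addr=0x28 blk=10 s=2: MISS | VC [12, 16, 26]
  [13] addr=0x29 blk=10 s=2: L1-HIT | VC [12, 16, 26]
  [14] addr=0x10 blk=4 s=0: MISS | VC [12, 16, 26, 20]
  [15] addr=0x23 blk=8 s=0: MISS | VC [12, 16, 26, 20, 4]
  [16] addr=0x10 blk=4 s=0: VC-HIT | VC [12, 16, 26, 20, 8]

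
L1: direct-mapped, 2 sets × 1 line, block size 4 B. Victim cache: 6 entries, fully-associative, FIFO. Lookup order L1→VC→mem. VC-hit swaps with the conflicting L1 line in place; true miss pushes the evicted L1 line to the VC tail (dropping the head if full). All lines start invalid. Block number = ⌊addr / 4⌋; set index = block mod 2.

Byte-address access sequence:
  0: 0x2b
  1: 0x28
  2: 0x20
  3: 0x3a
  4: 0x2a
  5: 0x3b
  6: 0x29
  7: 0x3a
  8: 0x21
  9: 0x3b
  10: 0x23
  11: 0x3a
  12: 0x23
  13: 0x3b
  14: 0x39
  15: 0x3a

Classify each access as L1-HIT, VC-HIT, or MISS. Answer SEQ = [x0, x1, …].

  [0] addr=0x2b blk=10 s=0: MISS | VC []
  [1] addr=0x28 blk=10 s=0: L1-HIT | VC []
  [2] addr=0x20 blk=8 s=0: MISS | VC [10]
  [3] addr=0x3a blk=14 s=0: MISS | VC [10, 8]
  [4] addr=0x2a blk=10 s=0: VC-HIT | VC [14, 8]
  [5] addr=0x3b blk=14 s=0: VC-HIT | VC [10, 8]
  [6] addr=0x29 blk=10 s=0: VC-HIT | VC [14, 8]
  [7] addr=0x3a blk=14 s=0: VC-HIT | VC [10, 8]
  [8] addr=0x21 blk=8 s=0: VC-HIT | VC [10, 14]
  [9] addr=0x3b blk=14 s=0: VC-HIT | VC [10, 8]
  [10] addr=0x23 blk=8 s=0: VC-HIT | VC [10, 14]
  [11] addr=0x3a blk=14 s=0: VC-HIT | VC [10, 8]
  [12] addr=0x23 blk=8 s=0: VC-HIT | VC [10, 14]
  [13] addr=0x3b blk=14 s=0: VC-HIT | VC [10, 8]
  [14] addr=0x39 blk=14 s=0: L1-HIT | VC [10, 8]
  [15] addr=0x3a blk=14 s=0: L1-HIT | VC [10, 8]

SEQ = [MISS, L1-HIT, MISS, MISS, VC-HIT, VC-HIT, VC-HIT, VC-HIT, VC-HIT, VC-HIT, VC-HIT, VC-HIT, VC-HIT, VC-HIT, L1-HIT, L1-HIT]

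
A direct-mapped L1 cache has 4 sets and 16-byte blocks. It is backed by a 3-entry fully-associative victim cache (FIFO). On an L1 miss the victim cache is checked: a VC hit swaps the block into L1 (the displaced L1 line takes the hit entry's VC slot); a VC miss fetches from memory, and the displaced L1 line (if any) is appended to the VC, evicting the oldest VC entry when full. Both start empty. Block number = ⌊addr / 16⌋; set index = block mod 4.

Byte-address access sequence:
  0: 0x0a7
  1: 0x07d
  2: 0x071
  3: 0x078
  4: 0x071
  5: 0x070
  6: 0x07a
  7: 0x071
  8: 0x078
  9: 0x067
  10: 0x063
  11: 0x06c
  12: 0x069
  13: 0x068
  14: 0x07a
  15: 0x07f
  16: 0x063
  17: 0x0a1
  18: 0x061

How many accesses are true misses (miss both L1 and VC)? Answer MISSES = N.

MISSES = 3

  [0] addr=0xa7 blk=10 s=2: MISS | VC []
  [1] addr=0x7d blk=7 s=3: MISS | VC []
  [2] addr=0x71 blk=7 s=3: L1-HIT | VC []
  [3] addr=0x78 blk=7 s=3: L1-HIT | VC []
  [4] addr=0x71 blk=7 s=3: L1-HIT | VC []
  [5] addr=0x70 blk=7 s=3: L1-HIT | VC []
  [6] addr=0x7a blk=7 s=3: L1-HIT | VC []
  [7] addr=0x71 blk=7 s=3: L1-HIT | VC []
  [8] addr=0x78 blk=7 s=3: L1-HIT | VC []
  [9] addr=0x67 blk=6 s=2: MISS | VC [10]
  [10] addr=0x63 blk=6 s=2: L1-HIT | VC [10]
  [11] addr=0x6c blk=6 s=2: L1-HIT | VC [10]
  [12] addr=0x69 blk=6 s=2: L1-HIT | VC [10]
  [13] addr=0x68 blk=6 s=2: L1-HIT | VC [10]
  [14] addr=0x7a blk=7 s=3: L1-HIT | VC [10]
  [15] addr=0x7f blk=7 s=3: L1-HIT | VC [10]
  [16] addr=0x63 blk=6 s=2: L1-HIT | VC [10]
  [17] addr=0xa1 blk=10 s=2: VC-HIT | VC [6]
  [18] addr=0x61 blk=6 s=2: VC-HIT | VC [10]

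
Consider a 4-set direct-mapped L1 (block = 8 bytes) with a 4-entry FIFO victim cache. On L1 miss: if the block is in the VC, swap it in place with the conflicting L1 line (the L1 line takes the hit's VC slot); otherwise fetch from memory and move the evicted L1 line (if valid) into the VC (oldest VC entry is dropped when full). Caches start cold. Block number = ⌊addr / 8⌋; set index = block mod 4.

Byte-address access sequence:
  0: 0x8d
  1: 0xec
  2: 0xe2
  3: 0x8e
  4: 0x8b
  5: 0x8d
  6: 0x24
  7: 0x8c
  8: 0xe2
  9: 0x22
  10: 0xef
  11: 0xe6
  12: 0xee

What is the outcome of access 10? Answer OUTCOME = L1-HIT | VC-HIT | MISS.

  [0] addr=0x8d blk=17 s=1: MISS | VC []
  [1] addr=0xec blk=29 s=1: MISS | VC [17]
  [2] addr=0xe2 blk=28 s=0: MISS | VC [17]
  [3] addr=0x8e blk=17 s=1: VC-HIT | VC [29]
  [4] addr=0x8b blk=17 s=1: L1-HIT | VC [29]
  [5] addr=0x8d blk=17 s=1: L1-HIT | VC [29]
  [6] addr=0x24 blk=4 s=0: MISS | VC [29, 28]
  [7] addr=0x8c blk=17 s=1: L1-HIT | VC [29, 28]
  [8] addr=0xe2 blk=28 s=0: VC-HIT | VC [29, 4]
  [9] addr=0x22 blk=4 s=0: VC-HIT | VC [29, 28]
  [10] addr=0xef blk=29 s=1: VC-HIT | VC [17, 28]
  [11] addr=0xe6 blk=28 s=0: VC-HIT | VC [17, 4]
  [12] addr=0xee blk=29 s=1: L1-HIT | VC [17, 4]

OUTCOME = VC-HIT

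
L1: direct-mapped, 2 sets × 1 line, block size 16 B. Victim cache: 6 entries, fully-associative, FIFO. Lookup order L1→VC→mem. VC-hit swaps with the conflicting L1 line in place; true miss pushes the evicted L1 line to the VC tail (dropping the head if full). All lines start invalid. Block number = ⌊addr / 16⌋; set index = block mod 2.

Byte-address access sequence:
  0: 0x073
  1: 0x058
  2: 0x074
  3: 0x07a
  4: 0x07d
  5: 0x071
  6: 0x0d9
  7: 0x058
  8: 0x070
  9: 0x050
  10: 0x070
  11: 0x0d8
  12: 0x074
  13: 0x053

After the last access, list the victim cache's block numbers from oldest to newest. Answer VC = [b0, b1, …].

0: 0x73 (blk 7, set 1) → MISS  vc=[]
1: 0x58 (blk 5, set 1) → MISS  vc=[7]
2: 0x74 (blk 7, set 1) → VC-HIT  vc=[5]
3: 0x7a (blk 7, set 1) → L1-HIT  vc=[5]
4: 0x7d (blk 7, set 1) → L1-HIT  vc=[5]
5: 0x71 (blk 7, set 1) → L1-HIT  vc=[5]
6: 0xd9 (blk 13, set 1) → MISS  vc=[5, 7]
7: 0x58 (blk 5, set 1) → VC-HIT  vc=[13, 7]
8: 0x70 (blk 7, set 1) → VC-HIT  vc=[13, 5]
9: 0x50 (blk 5, set 1) → VC-HIT  vc=[13, 7]
10: 0x70 (blk 7, set 1) → VC-HIT  vc=[13, 5]
11: 0xd8 (blk 13, set 1) → VC-HIT  vc=[7, 5]
12: 0x74 (blk 7, set 1) → VC-HIT  vc=[13, 5]
13: 0x53 (blk 5, set 1) → VC-HIT  vc=[13, 7]

VC = [13, 7]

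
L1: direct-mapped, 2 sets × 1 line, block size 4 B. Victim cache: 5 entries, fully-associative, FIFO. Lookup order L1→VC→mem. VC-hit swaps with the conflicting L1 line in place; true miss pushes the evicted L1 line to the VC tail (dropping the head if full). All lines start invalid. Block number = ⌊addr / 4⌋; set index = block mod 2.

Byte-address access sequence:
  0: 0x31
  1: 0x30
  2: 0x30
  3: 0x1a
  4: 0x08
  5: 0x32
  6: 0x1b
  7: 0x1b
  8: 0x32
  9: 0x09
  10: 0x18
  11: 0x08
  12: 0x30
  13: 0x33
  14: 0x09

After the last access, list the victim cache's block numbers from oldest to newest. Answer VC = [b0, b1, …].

  [0] addr=0x31 blk=12 s=0: MISS | VC []
  [1] addr=0x30 blk=12 s=0: L1-HIT | VC []
  [2] addr=0x30 blk=12 s=0: L1-HIT | VC []
  [3] addr=0x1a blk=6 s=0: MISS | VC [12]
  [4] addr=0x8 blk=2 s=0: MISS | VC [12, 6]
  [5] addr=0x32 blk=12 s=0: VC-HIT | VC [2, 6]
  [6] addr=0x1b blk=6 s=0: VC-HIT | VC [2, 12]
  [7] addr=0x1b blk=6 s=0: L1-HIT | VC [2, 12]
  [8] addr=0x32 blk=12 s=0: VC-HIT | VC [2, 6]
  [9] addr=0x9 blk=2 s=0: VC-HIT | VC [12, 6]
  [10] addr=0x18 blk=6 s=0: VC-HIT | VC [12, 2]
  [11] addr=0x8 blk=2 s=0: VC-HIT | VC [12, 6]
  [12] addr=0x30 blk=12 s=0: VC-HIT | VC [2, 6]
  [13] addr=0x33 blk=12 s=0: L1-HIT | VC [2, 6]
  [14] addr=0x9 blk=2 s=0: VC-HIT | VC [12, 6]

VC = [12, 6]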